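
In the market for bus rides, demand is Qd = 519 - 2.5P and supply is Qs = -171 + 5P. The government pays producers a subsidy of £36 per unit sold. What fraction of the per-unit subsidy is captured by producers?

Producer share = 1/3

Pre-subsidy: 519 - 2.5P = -171 + 5P gives P* = 92, Q* = 289.
With the subsidy, sellers receive Ps = Pb + 36 for each unit, where Pb is the price buyers pay.
Supply in terms of Pb becomes Qs = -171 + 5(Pb + 36) = 9 + 5Pb. Setting this equal to demand: 519 - 2.5Pb = 9 + 5Pb, so Pb = 68.
Sellers receive Ps = 68 + 36 = 104; Q' = 519 − 2.5·68 = 349.
Buyers' price falls by P* − Pb = 92 − 68 = 24; sellers' price rises by Ps − P* = 104 − 92 = 12.
So producers capture 12/36 = 1/3 of each unit of subsidy.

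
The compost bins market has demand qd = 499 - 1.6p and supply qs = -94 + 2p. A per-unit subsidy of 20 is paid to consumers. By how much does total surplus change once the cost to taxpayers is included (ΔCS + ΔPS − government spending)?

Net change in total surplus = -1600/9

Pre-subsidy: 499 - 1.6p = -94 + 2p gives p* = 2965/18, q* = 2119/9.
With the rebate, buyers effectively pay pb = ps − 20, where ps is the price sellers receive.
Demand in terms of ps becomes qd = 499 − 1.6(ps − 20) = 531 - 1.6ps. Setting this equal to supply: 531 - 1.6ps = -94 + 2ps, so ps = 3125/18.
Buyers pay pb = 3125/18 − 20 = 2765/18; q' = -94 + 2·(3125/18) = 2279/9.
ΔCS = ½(2119/9 + 2279/9)(2965/18 − 2765/18) = 73300/27; ΔPS = ½(2119/9 + 2279/9)(3125/18 − 2965/18) = 58640/27.
Government spending = 20 × 2279/9 = 45580/9.
Net change = 73300/27 + 58640/27 − 45580/9 = -1600/9. The loss equals the DWL triangle ½·20·160/9.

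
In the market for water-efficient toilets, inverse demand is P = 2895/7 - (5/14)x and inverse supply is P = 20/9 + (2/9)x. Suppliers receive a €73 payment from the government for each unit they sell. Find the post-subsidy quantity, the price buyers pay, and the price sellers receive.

x' = 836; buyers pay €115; sellers receive €188

Pre-subsidy: 2895/7 - (5/14)x = 20/9 + (2/9)x gives x* = 710 and P* = 160.
With the subsidy, sellers receive Ps = Pb + 73 for each unit, where Pb is the price buyers pay.
On the curves, Pb = 2895/7 - (5/14)x and Ps = 20/9 + (2/9)x; the wedge Ps − Pb = 73 gives 20/9 + (2/9)x − (2895/7 - (5/14)x) = 73, so x' = 836.
Then Pb = 2895/7 − (5/14)·836 = 115 and Ps = 20/9 + (2/9)·836 = 188.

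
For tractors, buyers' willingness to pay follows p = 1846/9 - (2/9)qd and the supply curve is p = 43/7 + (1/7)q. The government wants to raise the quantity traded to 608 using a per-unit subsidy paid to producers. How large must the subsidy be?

At q = 608, from the demand curve buyers pay pb = 1846/9 − (2/9)·608 = 70; from the supply curve sellers need ps = 43/7 + (1/7)·608 = 93.
The subsidy must fill the gap: s = ps − pb = 93 − 70 = 23.

Required subsidy s = 23 per unit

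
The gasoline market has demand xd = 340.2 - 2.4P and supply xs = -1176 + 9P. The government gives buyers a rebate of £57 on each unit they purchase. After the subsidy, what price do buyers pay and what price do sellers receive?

Buyers pay £88; sellers receive £145

Pre-subsidy: 340.2 - 2.4P = -1176 + 9P gives P* = 133, x* = 21.
With the rebate, buyers effectively pay Pb = Ps − 57, where Ps is the price sellers receive.
Demand in terms of Ps becomes xd = 340.2 − 2.4(Ps − 57) = 477 - 2.4Ps. Setting this equal to supply: 477 - 2.4Ps = -1176 + 9Ps, so Ps = 145.
Buyers pay Pb = 145 − 57 = 88; x' = -1176 + 9·145 = 129.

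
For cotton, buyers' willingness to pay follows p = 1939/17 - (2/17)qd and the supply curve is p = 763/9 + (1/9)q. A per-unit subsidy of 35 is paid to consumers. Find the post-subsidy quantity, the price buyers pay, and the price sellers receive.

Pre-subsidy: 1939/17 - (2/17)q = 763/9 + (1/9)q gives q* = 128 and p* = 99.
With the rebate, buyers effectively pay pb = ps − 35, where ps is the price sellers receive.
On the curves, pb = 1939/17 - (2/17)q and ps = 763/9 + (1/9)q; the wedge ps − pb = 35 gives 763/9 + (1/9)q − (1939/17 - (2/17)q) = 35, so q' = 281.
Then pb = 1939/17 − (2/17)·281 = 81 and ps = 763/9 + (1/9)·281 = 116.

q' = 281; buyers pay 81; sellers receive 116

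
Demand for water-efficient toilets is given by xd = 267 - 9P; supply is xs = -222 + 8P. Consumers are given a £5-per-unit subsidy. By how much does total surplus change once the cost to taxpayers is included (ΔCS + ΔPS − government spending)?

Pre-subsidy: 267 - 9P = -222 + 8P gives P* = 489/17, x* = 138/17.
With the rebate, buyers effectively pay Pb = Ps − 5, where Ps is the price sellers receive.
Demand in terms of Ps becomes xd = 267 − 9(Ps − 5) = 312 - 9Ps. Setting this equal to supply: 312 - 9Ps = -222 + 8Ps, so Ps = 534/17.
Buyers pay Pb = 534/17 − 5 = 449/17; x' = -222 + 8·(534/17) = 498/17.
ΔCS = ½(138/17 + 498/17)(489/17 − 449/17) = 12720/289; ΔPS = ½(138/17 + 498/17)(534/17 − 489/17) = 14310/289.
Government spending = 5 × 498/17 = 2490/17.
Net change = 12720/289 + 14310/289 − 2490/17 = -900/17. The loss equals the DWL triangle ½·5·360/17.

Net change in total surplus = -900/17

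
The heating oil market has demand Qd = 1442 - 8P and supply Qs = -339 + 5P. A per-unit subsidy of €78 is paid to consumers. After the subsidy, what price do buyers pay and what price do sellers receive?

Pre-subsidy: 1442 - 8P = -339 + 5P gives P* = 137, Q* = 346.
With the rebate, buyers effectively pay Pb = Ps − 78, where Ps is the price sellers receive.
Demand in terms of Ps becomes Qd = 1442 − 8(Ps − 78) = 2066 - 8Ps. Setting this equal to supply: 2066 - 8Ps = -339 + 5Ps, so Ps = 185.
Buyers pay Pb = 185 − 78 = 107; Q' = -339 + 5·185 = 586.

Buyers pay €107; sellers receive €185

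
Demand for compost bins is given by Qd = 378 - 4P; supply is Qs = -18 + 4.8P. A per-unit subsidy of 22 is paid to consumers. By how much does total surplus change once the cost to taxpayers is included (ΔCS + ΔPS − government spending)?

Pre-subsidy: 378 - 4P = -18 + 4.8P gives P* = 45, Q* = 198.
With the rebate, buyers effectively pay Pb = Ps − 22, where Ps is the price sellers receive.
Demand in terms of Ps becomes Qd = 378 − 4(Ps − 22) = 466 - 4Ps. Setting this equal to supply: 466 - 4Ps = -18 + 4.8Ps, so Ps = 55.
Buyers pay Pb = 55 − 22 = 33; Q' = -18 + 4.8·55 = 246.
ΔCS = ½(198 + 246)(45 − 33) = 2664; ΔPS = ½(198 + 246)(55 − 45) = 2220.
Government spending = 22 × 246 = 5412.
Net change = 2664 + 2220 − 5412 = -528. The loss equals the DWL triangle ½·22·48.

Net change in total surplus = -528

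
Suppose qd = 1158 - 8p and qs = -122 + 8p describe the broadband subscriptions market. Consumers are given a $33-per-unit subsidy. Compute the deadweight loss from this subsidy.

Deadweight loss = $2178

Pre-subsidy: 1158 - 8p = -122 + 8p gives p* = 80, q* = 518.
With the rebate, buyers effectively pay pb = ps − 33, where ps is the price sellers receive.
Demand in terms of ps becomes qd = 1158 − 8(ps − 33) = 1422 - 8ps. Setting this equal to supply: 1422 - 8ps = -122 + 8ps, so ps = 96.5.
Buyers pay pb = 96.5 − 33 = 63.5; q' = -122 + 8·96.5 = 650.
The subsidy expands output by 650 − 518 = 132 past the efficient level; on those units the gap between marginal cost and willingness to pay runs from 0 up to 33.
DWL = ½ × 33 × 132 = 2178.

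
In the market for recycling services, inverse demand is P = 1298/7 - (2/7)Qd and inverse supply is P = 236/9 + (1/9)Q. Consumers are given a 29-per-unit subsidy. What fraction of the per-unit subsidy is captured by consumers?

Pre-subsidy: 1298/7 - (2/7)Q = 236/9 + (1/9)Q gives Q* = 401.2 and P* = 70.8.
With the rebate, buyers effectively pay Pb = Ps − 29, where Ps is the price sellers receive.
On the curves, Pb = 1298/7 - (2/7)Q and Ps = 236/9 + (1/9)Q; the wedge Ps − Pb = 29 gives 236/9 + (1/9)Q − (1298/7 - (2/7)Q) = 29, so Q' = 474.28.
Then Pb = 1298/7 − (2/7)·474.28 = 49.92 and Ps = 236/9 + (1/9)·474.28 = 78.92.
Buyers' price falls by P* − Pb = 70.8 − 49.92 = 20.88; sellers' price rises by Ps − P* = 78.92 − 70.8 = 8.12.
So consumers capture 20.88/29 = 0.72 of each unit of subsidy.

Consumer share = 0.72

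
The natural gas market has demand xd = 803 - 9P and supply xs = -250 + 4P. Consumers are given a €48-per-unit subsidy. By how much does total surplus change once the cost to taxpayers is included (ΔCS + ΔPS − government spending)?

Pre-subsidy: 803 - 9P = -250 + 4P gives P* = 81, x* = 74.
With the rebate, buyers effectively pay Pb = Ps − 48, where Ps is the price sellers receive.
Demand in terms of Ps becomes xd = 803 − 9(Ps − 48) = 1235 - 9Ps. Setting this equal to supply: 1235 - 9Ps = -250 + 4Ps, so Ps = 1485/13.
Buyers pay Pb = 1485/13 − 48 = 861/13; x' = -250 + 4·(1485/13) = 2690/13.
ΔCS = ½(74 + 2690/13)(81 − 861/13) = 350592/169; ΔPS = ½(74 + 2690/13)(1485/13 − 81) = 788832/169.
Government spending = 48 × 2690/13 = 129120/13.
Net change = 350592/169 + 788832/169 − 129120/13 = -41472/13. The loss equals the DWL triangle ½·48·1728/13.

Net change in total surplus = -41472/13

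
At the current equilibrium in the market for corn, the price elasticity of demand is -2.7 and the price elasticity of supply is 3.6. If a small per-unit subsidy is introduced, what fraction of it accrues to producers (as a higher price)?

For a small subsidy around the equilibrium, the benefit split depends on the relative slopes, which at a point are proportional to the elasticities.
Buyer share = εs/(εs + |εd|) = 3.6/(3.6 + 2.7) = 4/7; seller share = |εd|/(εs + |εd|) = 3/7.
So producers capture 3/7 of the subsidy.

Producer share = 3/7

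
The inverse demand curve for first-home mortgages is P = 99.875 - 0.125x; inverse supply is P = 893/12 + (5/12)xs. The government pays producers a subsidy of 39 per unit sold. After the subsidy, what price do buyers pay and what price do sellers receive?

Buyers pay 85; sellers receive 124

Pre-subsidy: 99.875 - 0.125x = 893/12 + (5/12)x gives x* = 47 and P* = 94.
With the subsidy, sellers receive Ps = Pb + 39 for each unit, where Pb is the price buyers pay.
On the curves, Pb = 99.875 - 0.125x and Ps = 893/12 + (5/12)x; the wedge Ps − Pb = 39 gives 893/12 + (5/12)x − (99.875 - 0.125x) = 39, so x' = 119.
Then Pb = 99.875 − 0.125·119 = 85 and Ps = 893/12 + (5/12)·119 = 124.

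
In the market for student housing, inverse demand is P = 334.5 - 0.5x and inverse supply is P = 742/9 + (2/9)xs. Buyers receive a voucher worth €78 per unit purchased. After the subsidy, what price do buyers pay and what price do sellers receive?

Pre-subsidy: 334.5 - 0.5x = 742/9 + (2/9)x gives x* = 349 and P* = 160.
With the rebate, buyers effectively pay Pb = Ps − 78, where Ps is the price sellers receive.
On the curves, Pb = 334.5 - 0.5x and Ps = 742/9 + (2/9)x; the wedge Ps − Pb = 78 gives 742/9 + (2/9)x − (334.5 - 0.5x) = 78, so x' = 457.
Then Pb = 334.5 − 0.5·457 = 106 and Ps = 742/9 + (2/9)·457 = 184.

Buyers pay €106; sellers receive €184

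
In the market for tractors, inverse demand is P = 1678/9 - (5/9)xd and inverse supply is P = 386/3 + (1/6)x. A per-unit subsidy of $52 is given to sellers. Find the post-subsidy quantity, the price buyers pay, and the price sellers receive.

Pre-subsidy: 1678/9 - (5/9)x = 386/3 + (1/6)x gives x* = 80 and P* = 142.
With the subsidy, sellers receive Ps = Pb + 52 for each unit, where Pb is the price buyers pay.
On the curves, Pb = 1678/9 - (5/9)x and Ps = 386/3 + (1/6)x; the wedge Ps − Pb = 52 gives 386/3 + (1/6)x − (1678/9 - (5/9)x) = 52, so x' = 152.
Then Pb = 1678/9 − (5/9)·152 = 102 and Ps = 386/3 + (1/6)·152 = 154.

x' = 152; buyers pay $102; sellers receive $154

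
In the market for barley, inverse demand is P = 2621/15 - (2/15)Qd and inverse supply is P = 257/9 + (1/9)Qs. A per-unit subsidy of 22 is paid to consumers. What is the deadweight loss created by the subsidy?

Pre-subsidy: 2621/15 - (2/15)Q = 257/9 + (1/9)Q gives Q* = 598 and P* = 95.
With the rebate, buyers effectively pay Pb = Ps − 22, where Ps is the price sellers receive.
On the curves, Pb = 2621/15 - (2/15)Q and Ps = 257/9 + (1/9)Q; the wedge Ps − Pb = 22 gives 257/9 + (1/9)Q − (2621/15 - (2/15)Q) = 22, so Q' = 688.
Then Pb = 2621/15 − (2/15)·688 = 83 and Ps = 257/9 + (1/9)·688 = 105.
The subsidy expands output by 688 − 598 = 90 past the efficient level; on those units the gap between marginal cost and willingness to pay runs from 0 up to 22.
DWL = ½ × 22 × 90 = 990.

Deadweight loss = 990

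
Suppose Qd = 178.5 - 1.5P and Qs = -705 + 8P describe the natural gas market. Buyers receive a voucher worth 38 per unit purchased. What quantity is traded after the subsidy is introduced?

Q' = 87

Pre-subsidy: 178.5 - 1.5P = -705 + 8P gives P* = 93, Q* = 39.
With the rebate, buyers effectively pay Pb = Ps − 38, where Ps is the price sellers receive.
Demand in terms of Ps becomes Qd = 178.5 − 1.5(Ps − 38) = 235.5 - 1.5Ps. Setting this equal to supply: 235.5 - 1.5Ps = -705 + 8Ps, so Ps = 99.
Buyers pay Pb = 99 − 38 = 61; Q' = -705 + 8·99 = 87.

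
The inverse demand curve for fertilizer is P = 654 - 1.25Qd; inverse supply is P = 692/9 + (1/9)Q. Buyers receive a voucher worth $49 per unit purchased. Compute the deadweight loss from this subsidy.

Pre-subsidy: 654 - 1.25Q = 692/9 + (1/9)Q gives Q* = 424 and P* = 124.
With the rebate, buyers effectively pay Pb = Ps − 49, where Ps is the price sellers receive.
On the curves, Pb = 654 - 1.25Q and Ps = 692/9 + (1/9)Q; the wedge Ps − Pb = 49 gives 692/9 + (1/9)Q − (654 - 1.25Q) = 49, so Q' = 460.
Then Pb = 654 − 1.25·460 = 79 and Ps = 692/9 + (1/9)·460 = 128.
The subsidy expands output by 460 − 424 = 36 past the efficient level; on those units the gap between marginal cost and willingness to pay runs from 0 up to 49.
DWL = ½ × 49 × 36 = 882.

Deadweight loss = $882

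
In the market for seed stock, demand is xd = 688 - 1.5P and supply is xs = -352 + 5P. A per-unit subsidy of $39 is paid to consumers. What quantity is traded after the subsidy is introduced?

x' = 493

Pre-subsidy: 688 - 1.5P = -352 + 5P gives P* = 160, x* = 448.
With the rebate, buyers effectively pay Pb = Ps − 39, where Ps is the price sellers receive.
Demand in terms of Ps becomes xd = 688 − 1.5(Ps − 39) = 746.5 - 1.5Ps. Setting this equal to supply: 746.5 - 1.5Ps = -352 + 5Ps, so Ps = 169.
Buyers pay Pb = 169 − 39 = 130; x' = -352 + 5·169 = 493.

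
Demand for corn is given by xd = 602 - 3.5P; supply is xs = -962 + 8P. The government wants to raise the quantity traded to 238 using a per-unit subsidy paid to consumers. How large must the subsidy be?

Required subsidy s = 46 per unit

At x = 238, invert demand for the buyer price: Pb = (602 − 238)/3.5 = 104; invert supply for the seller price: Ps = (238 − (-962))/8 = 150.
The subsidy must fill the gap: s = Ps − Pb = 150 − 104 = 46.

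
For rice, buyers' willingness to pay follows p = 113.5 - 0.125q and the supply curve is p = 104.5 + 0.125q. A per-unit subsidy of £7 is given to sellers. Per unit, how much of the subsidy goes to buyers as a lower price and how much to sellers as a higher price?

Pre-subsidy: 113.5 - 0.125q = 104.5 + 0.125q gives q* = 36 and p* = 109.
With the subsidy, sellers receive ps = pb + 7 for each unit, where pb is the price buyers pay.
On the curves, pb = 113.5 - 0.125q and ps = 104.5 + 0.125q; the wedge ps − pb = 7 gives 104.5 + 0.125q − (113.5 - 0.125q) = 7, so q' = 64.
Then pb = 113.5 − 0.125·64 = 105.5 and ps = 104.5 + 0.125·64 = 112.5.
Buyers' price falls by p* − pb = 109 − 105.5 = 3.5; sellers' price rises by ps − p* = 112.5 − 109 = 3.5.

Buyers gain £3.5 per unit; sellers gain £3.5 per unit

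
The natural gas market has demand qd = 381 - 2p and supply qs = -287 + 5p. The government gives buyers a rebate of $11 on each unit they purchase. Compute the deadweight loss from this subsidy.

Deadweight loss = 605/7

Pre-subsidy: 381 - 2p = -287 + 5p gives p* = 668/7, q* = 1331/7.
With the rebate, buyers effectively pay pb = ps − 11, where ps is the price sellers receive.
Demand in terms of ps becomes qd = 381 − 2(ps − 11) = 403 - 2ps. Setting this equal to supply: 403 - 2ps = -287 + 5ps, so ps = 690/7.
Buyers pay pb = 690/7 − 11 = 613/7; q' = -287 + 5·(690/7) = 1441/7.
The subsidy expands output by 1441/7 − 1331/7 = 110/7 past the efficient level; on those units the gap between marginal cost and willingness to pay runs from 0 up to 11.
DWL = ½ × 11 × 110/7 = 605/7.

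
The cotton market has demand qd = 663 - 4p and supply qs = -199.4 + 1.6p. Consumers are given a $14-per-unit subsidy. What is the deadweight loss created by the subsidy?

Pre-subsidy: 663 - 4p = -199.4 + 1.6p gives p* = 154, q* = 47.
With the rebate, buyers effectively pay pb = ps − 14, where ps is the price sellers receive.
Demand in terms of ps becomes qd = 663 − 4(ps − 14) = 719 - 4ps. Setting this equal to supply: 719 - 4ps = -199.4 + 1.6ps, so ps = 164.
Buyers pay pb = 164 − 14 = 150; q' = -199.4 + 1.6·164 = 63.
The subsidy expands output by 63 − 47 = 16 past the efficient level; on those units the gap between marginal cost and willingness to pay runs from 0 up to 14.
DWL = ½ × 14 × 16 = 112.

Deadweight loss = $112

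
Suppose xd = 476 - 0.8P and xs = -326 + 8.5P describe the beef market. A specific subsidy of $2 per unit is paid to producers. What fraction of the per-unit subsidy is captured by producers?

Producer share = 8/93

Pre-subsidy: 476 - 0.8P = -326 + 8.5P gives P* = 8020/93, x* = 37852/93.
With the subsidy, sellers receive Ps = Pb + 2 for each unit, where Pb is the price buyers pay.
Supply in terms of Pb becomes xs = -326 + 8.5(Pb + 2) = -309 + 8.5Pb. Setting this equal to demand: 476 - 0.8Pb = -309 + 8.5Pb, so Pb = 7850/93.
Sellers receive Ps = 7850/93 + 2 = 8036/93; x' = 476 − 0.8·(7850/93) = 37988/93.
Buyers' price falls by P* − Pb = 8020/93 − 7850/93 = 170/93; sellers' price rises by Ps − P* = 8036/93 − 8020/93 = 16/93.
So producers capture (16/93)/2 = 8/93 of each unit of subsidy.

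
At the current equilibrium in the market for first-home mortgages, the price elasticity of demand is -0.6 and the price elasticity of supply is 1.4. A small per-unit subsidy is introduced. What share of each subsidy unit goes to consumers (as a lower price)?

For a small subsidy around the equilibrium, the benefit split depends on the relative slopes, which at a point are proportional to the elasticities.
Buyer share = εs/(εs + |εd|) = 1.4/(1.4 + 0.6) = 0.7; seller share = |εd|/(εs + |εd|) = 0.3.

Consumer share = 0.7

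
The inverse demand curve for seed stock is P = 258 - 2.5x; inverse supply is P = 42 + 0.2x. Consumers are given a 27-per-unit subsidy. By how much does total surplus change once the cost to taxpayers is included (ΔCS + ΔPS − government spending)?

Net change in total surplus = -135

Pre-subsidy: 258 - 2.5x = 42 + 0.2x gives x* = 80 and P* = 58.
With the rebate, buyers effectively pay Pb = Ps − 27, where Ps is the price sellers receive.
On the curves, Pb = 258 - 2.5x and Ps = 42 + 0.2x; the wedge Ps − Pb = 27 gives 42 + 0.2x − (258 - 2.5x) = 27, so x' = 90.
Then Pb = 258 − 2.5·90 = 33 and Ps = 42 + 0.2·90 = 60.
ΔCS = ½(80 + 90)(58 − 33) = 2125; ΔPS = ½(80 + 90)(60 − 58) = 170.
Government spending = 27 × 90 = 2430.
Net change = 2125 + 170 − 2430 = -135. The loss equals the DWL triangle ½·27·10.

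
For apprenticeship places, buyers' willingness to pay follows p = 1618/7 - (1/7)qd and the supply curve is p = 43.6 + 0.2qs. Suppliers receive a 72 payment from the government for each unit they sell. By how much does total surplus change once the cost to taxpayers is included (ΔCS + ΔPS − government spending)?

Net change in total surplus = -7560

Pre-subsidy: 1618/7 - (1/7)q = 43.6 + 0.2q gives q* = 547 and p* = 153.
With the subsidy, sellers receive ps = pb + 72 for each unit, where pb is the price buyers pay.
On the curves, pb = 1618/7 - (1/7)q and ps = 43.6 + 0.2q; the wedge ps − pb = 72 gives 43.6 + 0.2q − (1618/7 - (1/7)q) = 72, so q' = 757.
Then pb = 1618/7 − (1/7)·757 = 123 and ps = 43.6 + 0.2·757 = 195.
ΔCS = ½(547 + 757)(153 − 123) = 19560; ΔPS = ½(547 + 757)(195 − 153) = 27384.
Government spending = 72 × 757 = 54504.
Net change = 19560 + 27384 − 54504 = -7560. The loss equals the DWL triangle ½·72·210.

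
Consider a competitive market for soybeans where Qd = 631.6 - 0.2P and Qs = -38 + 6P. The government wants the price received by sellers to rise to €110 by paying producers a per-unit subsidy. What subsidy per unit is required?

Required subsidy s = €62 per unit

At a seller price of 110, quantity supplied is -38 + 6·110 = 622.
Buyers absorb 622 only when they pay Pb with 631.6 − 0.2·Pb = 622, i.e. Pb = 48.
s = Ps − Pb = 110 − 48 = 62.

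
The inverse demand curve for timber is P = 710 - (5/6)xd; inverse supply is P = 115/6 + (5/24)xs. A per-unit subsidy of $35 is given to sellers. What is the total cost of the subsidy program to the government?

Government cost = $24388

Pre-subsidy: 710 - (5/6)x = 115/6 + (5/24)x gives x* = 663.2 and P* = 472/3.
With the subsidy, sellers receive Ps = Pb + 35 for each unit, where Pb is the price buyers pay.
On the curves, Pb = 710 - (5/6)x and Ps = 115/6 + (5/24)x; the wedge Ps − Pb = 35 gives 115/6 + (5/24)x − (710 - (5/6)x) = 35, so x' = 696.8.
Then Pb = 710 − (5/6)·696.8 = 388/3 and Ps = 115/6 + (5/24)·696.8 = 493/3.
Government outlay = subsidy × quantity = 35 × 696.8 = 24388.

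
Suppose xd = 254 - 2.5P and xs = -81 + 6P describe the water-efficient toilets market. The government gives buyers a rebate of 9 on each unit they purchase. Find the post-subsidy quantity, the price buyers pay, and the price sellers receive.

x' = 2913/17; buyers pay 562/17; sellers receive 715/17

Pre-subsidy: 254 - 2.5P = -81 + 6P gives P* = 670/17, x* = 2643/17.
With the rebate, buyers effectively pay Pb = Ps − 9, where Ps is the price sellers receive.
Demand in terms of Ps becomes xd = 254 − 2.5(Ps − 9) = 276.5 - 2.5Ps. Setting this equal to supply: 276.5 - 2.5Ps = -81 + 6Ps, so Ps = 715/17.
Buyers pay Pb = 715/17 − 9 = 562/17; x' = -81 + 6·(715/17) = 2913/17.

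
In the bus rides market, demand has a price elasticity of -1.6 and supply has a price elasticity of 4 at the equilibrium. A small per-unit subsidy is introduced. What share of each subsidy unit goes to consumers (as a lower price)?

Consumer share = 5/7

For a small subsidy around the equilibrium, the benefit split depends on the relative slopes, which at a point are proportional to the elasticities.
Buyer share = εs/(εs + |εd|) = 4/(4 + 1.6) = 5/7; seller share = |εd|/(εs + |εd|) = 2/7.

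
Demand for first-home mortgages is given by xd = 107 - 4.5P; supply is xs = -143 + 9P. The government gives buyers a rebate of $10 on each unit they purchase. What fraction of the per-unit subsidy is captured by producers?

Pre-subsidy: 107 - 4.5P = -143 + 9P gives P* = 500/27, x* = 71/3.
With the rebate, buyers effectively pay Pb = Ps − 10, where Ps is the price sellers receive.
Demand in terms of Ps becomes xd = 107 − 4.5(Ps − 10) = 152 - 4.5Ps. Setting this equal to supply: 152 - 4.5Ps = -143 + 9Ps, so Ps = 590/27.
Buyers pay Pb = 590/27 − 10 = 320/27; x' = -143 + 9·(590/27) = 161/3.
Buyers' price falls by P* − Pb = 500/27 − 320/27 = 20/3; sellers' price rises by Ps − P* = 590/27 − 500/27 = 10/3.
So producers capture (10/3)/10 = 1/3 of each unit of subsidy.

Producer share = 1/3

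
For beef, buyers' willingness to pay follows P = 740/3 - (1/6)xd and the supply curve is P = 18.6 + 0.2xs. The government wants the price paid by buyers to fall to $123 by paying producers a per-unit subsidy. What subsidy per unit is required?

At a buyer price of 123, quantity demanded is 1480 − 6·123 = 742.
Sellers supply 742 only when they receive Ps = 18.6 + 0.2·742 = 167.
s = Ps − Pb = 167 − 123 = 44.

Required subsidy s = $44 per unit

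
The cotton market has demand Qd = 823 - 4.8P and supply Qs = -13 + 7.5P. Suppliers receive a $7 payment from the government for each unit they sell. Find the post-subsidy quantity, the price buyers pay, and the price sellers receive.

Q' = 21207/41; buyers pay 7835/123; sellers receive 8696/123

Pre-subsidy: 823 - 4.8P = -13 + 7.5P gives P* = 8360/123, Q* = 20367/41.
With the subsidy, sellers receive Ps = Pb + 7 for each unit, where Pb is the price buyers pay.
Supply in terms of Pb becomes Qs = -13 + 7.5(Pb + 7) = 39.5 + 7.5Pb. Setting this equal to demand: 823 - 4.8Pb = 39.5 + 7.5Pb, so Pb = 7835/123.
Sellers receive Ps = 7835/123 + 7 = 8696/123; Q' = 823 − 4.8·(7835/123) = 21207/41.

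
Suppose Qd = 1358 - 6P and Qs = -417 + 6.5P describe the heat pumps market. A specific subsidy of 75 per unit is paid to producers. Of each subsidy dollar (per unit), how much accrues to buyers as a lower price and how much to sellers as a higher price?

Buyers gain 39 per unit; sellers gain 36 per unit

Pre-subsidy: 1358 - 6P = -417 + 6.5P gives P* = 142, Q* = 506.
With the subsidy, sellers receive Ps = Pb + 75 for each unit, where Pb is the price buyers pay.
Supply in terms of Pb becomes Qs = -417 + 6.5(Pb + 75) = 70.5 + 6.5Pb. Setting this equal to demand: 1358 - 6Pb = 70.5 + 6.5Pb, so Pb = 103.
Sellers receive Ps = 103 + 75 = 178; Q' = 1358 − 6·103 = 740.
Buyers' price falls by P* − Pb = 142 − 103 = 39; sellers' price rises by Ps − P* = 178 − 142 = 36.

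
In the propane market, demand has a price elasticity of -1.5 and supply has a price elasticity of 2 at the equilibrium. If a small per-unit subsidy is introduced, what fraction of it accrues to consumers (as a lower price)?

For a small subsidy around the equilibrium, the benefit split depends on the relative slopes, which at a point are proportional to the elasticities.
Buyer share = εs/(εs + |εd|) = 2/(2 + 1.5) = 4/7; seller share = |εd|/(εs + |εd|) = 3/7.

Consumer share = 4/7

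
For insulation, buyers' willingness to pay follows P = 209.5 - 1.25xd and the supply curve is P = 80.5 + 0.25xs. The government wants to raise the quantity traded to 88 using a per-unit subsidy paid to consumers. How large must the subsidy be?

At x = 88, from the demand curve buyers pay Pb = 209.5 − 1.25·88 = 99.5; from the supply curve sellers need Ps = 80.5 + 0.25·88 = 102.5.
The subsidy must fill the gap: s = Ps − Pb = 102.5 − 99.5 = 3.

Required subsidy s = 3 per unit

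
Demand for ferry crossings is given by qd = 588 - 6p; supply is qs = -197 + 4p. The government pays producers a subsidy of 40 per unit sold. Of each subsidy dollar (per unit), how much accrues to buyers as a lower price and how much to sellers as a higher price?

Pre-subsidy: 588 - 6p = -197 + 4p gives p* = 78.5, q* = 117.
With the subsidy, sellers receive ps = pb + 40 for each unit, where pb is the price buyers pay.
Supply in terms of pb becomes qs = -197 + 4(pb + 40) = -37 + 4pb. Setting this equal to demand: 588 - 6pb = -37 + 4pb, so pb = 62.5.
Sellers receive ps = 62.5 + 40 = 102.5; q' = 588 − 6·62.5 = 213.
Buyers' price falls by p* − pb = 78.5 − 62.5 = 16; sellers' price rises by ps − p* = 102.5 − 78.5 = 24.

Buyers gain 16 per unit; sellers gain 24 per unit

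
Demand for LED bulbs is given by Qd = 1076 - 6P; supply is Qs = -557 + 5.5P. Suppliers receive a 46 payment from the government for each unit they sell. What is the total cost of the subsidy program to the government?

Pre-subsidy: 1076 - 6P = -557 + 5.5P gives P* = 142, Q* = 224.
With the subsidy, sellers receive Ps = Pb + 46 for each unit, where Pb is the price buyers pay.
Supply in terms of Pb becomes Qs = -557 + 5.5(Pb + 46) = -304 + 5.5Pb. Setting this equal to demand: 1076 - 6Pb = -304 + 5.5Pb, so Pb = 120.
Sellers receive Ps = 120 + 46 = 166; Q' = 1076 − 6·120 = 356.
Government outlay = subsidy × quantity = 46 × 356 = 16376.

Government cost = 16376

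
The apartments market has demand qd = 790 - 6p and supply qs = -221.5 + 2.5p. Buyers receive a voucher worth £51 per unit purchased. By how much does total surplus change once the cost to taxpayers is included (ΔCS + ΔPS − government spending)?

Net change in total surplus = -£2295

Pre-subsidy: 790 - 6p = -221.5 + 2.5p gives p* = 119, q* = 76.
With the rebate, buyers effectively pay pb = ps − 51, where ps is the price sellers receive.
Demand in terms of ps becomes qd = 790 − 6(ps − 51) = 1096 - 6ps. Setting this equal to supply: 1096 - 6ps = -221.5 + 2.5ps, so ps = 155.
Buyers pay pb = 155 − 51 = 104; q' = -221.5 + 2.5·155 = 166.
ΔCS = ½(76 + 166)(119 − 104) = 1815; ΔPS = ½(76 + 166)(155 − 119) = 4356.
Government spending = 51 × 166 = 8466.
Net change = 1815 + 4356 − 8466 = -2295. The loss equals the DWL triangle ½·51·90.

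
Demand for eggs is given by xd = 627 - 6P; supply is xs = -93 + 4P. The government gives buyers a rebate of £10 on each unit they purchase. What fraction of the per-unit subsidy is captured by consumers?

Pre-subsidy: 627 - 6P = -93 + 4P gives P* = 72, x* = 195.
With the rebate, buyers effectively pay Pb = Ps − 10, where Ps is the price sellers receive.
Demand in terms of Ps becomes xd = 627 − 6(Ps − 10) = 687 - 6Ps. Setting this equal to supply: 687 - 6Ps = -93 + 4Ps, so Ps = 78.
Buyers pay Pb = 78 − 10 = 68; x' = -93 + 4·78 = 219.
Buyers' price falls by P* − Pb = 72 − 68 = 4; sellers' price rises by Ps − P* = 78 − 72 = 6.
So consumers capture 4/10 = 0.4 of each unit of subsidy.

Consumer share = 0.4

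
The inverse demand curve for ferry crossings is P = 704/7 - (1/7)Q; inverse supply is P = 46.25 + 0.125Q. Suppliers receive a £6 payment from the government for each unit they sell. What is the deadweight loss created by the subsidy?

Deadweight loss = £67.2

Pre-subsidy: 704/7 - (1/7)Q = 46.25 + 0.125Q gives Q* = 202.8 and P* = 71.6.
With the subsidy, sellers receive Ps = Pb + 6 for each unit, where Pb is the price buyers pay.
On the curves, Pb = 704/7 - (1/7)Q and Ps = 46.25 + 0.125Q; the wedge Ps − Pb = 6 gives 46.25 + 0.125Q − (704/7 - (1/7)Q) = 6, so Q' = 225.2.
Then Pb = 704/7 − (1/7)·225.2 = 68.4 and Ps = 46.25 + 0.125·225.2 = 74.4.
The subsidy expands output by 225.2 − 202.8 = 22.4 past the efficient level; on those units the gap between marginal cost and willingness to pay runs from 0 up to 6.
DWL = ½ × 6 × 22.4 = 67.2.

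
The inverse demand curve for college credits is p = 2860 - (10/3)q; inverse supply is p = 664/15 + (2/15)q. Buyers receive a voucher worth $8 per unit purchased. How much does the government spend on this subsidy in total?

Government cost = 84712/13

Pre-subsidy: 2860 - (10/3)q = 664/15 + (2/15)q gives q* = 10559/13 and p* = 5950/39.
With the rebate, buyers effectively pay pb = ps − 8, where ps is the price sellers receive.
On the curves, pb = 2860 - (10/3)q and ps = 664/15 + (2/15)q; the wedge ps − pb = 8 gives 664/15 + (2/15)q − (2860 - (10/3)q) = 8, so q' = 10589/13.
Then pb = 2860 − (10/3)·(10589/13) = 5650/39 and ps = 664/15 + (2/15)·(10589/13) = 5962/39.
Government outlay = subsidy × quantity = 8 × 10589/13 = 84712/13.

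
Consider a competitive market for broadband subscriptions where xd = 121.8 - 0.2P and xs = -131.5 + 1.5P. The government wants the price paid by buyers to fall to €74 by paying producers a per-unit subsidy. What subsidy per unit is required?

Required subsidy s = €85 per unit

At a buyer price of 74, quantity demanded is 121.8 − 0.2·74 = 107.
Sellers supply 107 only when they receive Ps with -131.5 + 1.5·Ps = 107, i.e. Ps = 159.
s = Ps − Pb = 159 − 74 = 85.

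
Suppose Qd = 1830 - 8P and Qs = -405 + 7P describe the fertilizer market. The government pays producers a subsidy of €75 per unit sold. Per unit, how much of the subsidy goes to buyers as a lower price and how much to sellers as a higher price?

Pre-subsidy: 1830 - 8P = -405 + 7P gives P* = 149, Q* = 638.
With the subsidy, sellers receive Ps = Pb + 75 for each unit, where Pb is the price buyers pay.
Supply in terms of Pb becomes Qs = -405 + 7(Pb + 75) = 120 + 7Pb. Setting this equal to demand: 1830 - 8Pb = 120 + 7Pb, so Pb = 114.
Sellers receive Ps = 114 + 75 = 189; Q' = 1830 − 8·114 = 918.
Buyers' price falls by P* − Pb = 149 − 114 = 35; sellers' price rises by Ps − P* = 189 − 149 = 40.

Buyers gain €35 per unit; sellers gain €40 per unit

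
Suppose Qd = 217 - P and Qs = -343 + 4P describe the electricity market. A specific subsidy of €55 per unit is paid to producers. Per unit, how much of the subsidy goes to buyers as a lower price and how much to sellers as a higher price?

Buyers gain €44 per unit; sellers gain €11 per unit

Pre-subsidy: 217 - P = -343 + 4P gives P* = 112, Q* = 105.
With the subsidy, sellers receive Ps = Pb + 55 for each unit, where Pb is the price buyers pay.
Supply in terms of Pb becomes Qs = -343 + 4(Pb + 55) = -123 + 4Pb. Setting this equal to demand: 217 - Pb = -123 + 4Pb, so Pb = 68.
Sellers receive Ps = 68 + 55 = 123; Q' = 217 − 1·68 = 149.
Buyers' price falls by P* − Pb = 112 − 68 = 44; sellers' price rises by Ps − P* = 123 − 112 = 11.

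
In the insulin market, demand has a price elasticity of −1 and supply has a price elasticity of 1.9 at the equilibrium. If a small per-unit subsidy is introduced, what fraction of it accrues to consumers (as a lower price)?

For a small subsidy around the equilibrium, the benefit split depends on the relative slopes, which at a point are proportional to the elasticities.
Buyer share = εs/(εs + |εd|) = 1.9/(1.9 + 1) = 19/29; seller share = |εd|/(εs + |εd|) = 10/29.

Consumer share = 19/29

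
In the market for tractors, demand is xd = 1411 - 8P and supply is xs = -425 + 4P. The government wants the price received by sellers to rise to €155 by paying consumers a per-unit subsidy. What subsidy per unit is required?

At a seller price of 155, quantity supplied is -425 + 4·155 = 195.
Buyers absorb 195 only when they pay Pb with 1411 − 8·Pb = 195, i.e. Pb = 152.
s = Ps − Pb = 155 − 152 = 3.

Required subsidy s = €3 per unit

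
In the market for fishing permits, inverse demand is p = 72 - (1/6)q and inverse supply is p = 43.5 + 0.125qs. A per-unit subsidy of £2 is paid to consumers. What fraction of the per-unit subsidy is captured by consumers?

Pre-subsidy: 72 - (1/6)q = 43.5 + 0.125q gives q* = 684/7 and p* = 390/7.
With the rebate, buyers effectively pay pb = ps − 2, where ps is the price sellers receive.
On the curves, pb = 72 - (1/6)q and ps = 43.5 + 0.125q; the wedge ps − pb = 2 gives 43.5 + 0.125q − (72 - (1/6)q) = 2, so q' = 732/7.
Then pb = 72 − (1/6)·(732/7) = 382/7 and ps = 43.5 + 0.125·(732/7) = 396/7.
Buyers' price falls by p* − pb = 390/7 − 382/7 = 8/7; sellers' price rises by ps − p* = 396/7 − 390/7 = 6/7.
So consumers capture (8/7)/2 = 4/7 of each unit of subsidy.

Consumer share = 4/7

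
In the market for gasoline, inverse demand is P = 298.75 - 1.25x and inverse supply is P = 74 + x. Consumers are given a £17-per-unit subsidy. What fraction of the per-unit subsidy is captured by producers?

Pre-subsidy: 298.75 - 1.25x = 74 + x gives x* = 899/9 and P* = 1565/9.
With the rebate, buyers effectively pay Pb = Ps − 17, where Ps is the price sellers receive.
On the curves, Pb = 298.75 - 1.25x and Ps = 74 + x; the wedge Ps − Pb = 17 gives 74 + x − (298.75 - 1.25x) = 17, so x' = 967/9.
Then Pb = 298.75 − 1.25·(967/9) = 1480/9 and Ps = 74 + 1·(967/9) = 1633/9.
Buyers' price falls by P* − Pb = 1565/9 − 1480/9 = 85/9; sellers' price rises by Ps − P* = 1633/9 − 1565/9 = 68/9.
So producers capture (68/9)/17 = 4/9 of each unit of subsidy.

Producer share = 4/9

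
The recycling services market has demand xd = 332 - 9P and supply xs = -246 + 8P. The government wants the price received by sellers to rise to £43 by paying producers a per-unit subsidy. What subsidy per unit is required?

At a seller price of 43, quantity supplied is -246 + 8·43 = 98.
Buyers absorb 98 only when they pay Pb with 332 − 9·Pb = 98, i.e. Pb = 26.
s = Ps − Pb = 43 − 26 = 17.

Required subsidy s = £17 per unit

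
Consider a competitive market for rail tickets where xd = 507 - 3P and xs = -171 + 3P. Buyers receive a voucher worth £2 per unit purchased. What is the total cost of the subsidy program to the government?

Pre-subsidy: 507 - 3P = -171 + 3P gives P* = 113, x* = 168.
With the rebate, buyers effectively pay Pb = Ps − 2, where Ps is the price sellers receive.
Demand in terms of Ps becomes xd = 507 − 3(Ps − 2) = 513 - 3Ps. Setting this equal to supply: 513 - 3Ps = -171 + 3Ps, so Ps = 114.
Buyers pay Pb = 114 − 2 = 112; x' = -171 + 3·114 = 171.
Government outlay = subsidy × quantity = 2 × 171 = 342.

Government cost = £342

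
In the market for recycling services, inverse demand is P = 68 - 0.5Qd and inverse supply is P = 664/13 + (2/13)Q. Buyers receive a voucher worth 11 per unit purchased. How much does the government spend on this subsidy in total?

Government cost = 7986/17

Pre-subsidy: 68 - 0.5Q = 664/13 + (2/13)Q gives Q* = 440/17 and P* = 936/17.
With the rebate, buyers effectively pay Pb = Ps − 11, where Ps is the price sellers receive.
On the curves, Pb = 68 - 0.5Q and Ps = 664/13 + (2/13)Q; the wedge Ps − Pb = 11 gives 664/13 + (2/13)Q − (68 - 0.5Q) = 11, so Q' = 726/17.
Then Pb = 68 − 0.5·(726/17) = 793/17 and Ps = 664/13 + (2/13)·(726/17) = 980/17.
Government outlay = subsidy × quantity = 11 × 726/17 = 7986/17.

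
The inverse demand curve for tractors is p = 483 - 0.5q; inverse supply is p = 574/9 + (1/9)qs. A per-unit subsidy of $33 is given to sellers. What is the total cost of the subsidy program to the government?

Pre-subsidy: 483 - 0.5q = 574/9 + (1/9)q gives q* = 686 and p* = 140.
With the subsidy, sellers receive ps = pb + 33 for each unit, where pb is the price buyers pay.
On the curves, pb = 483 - 0.5q and ps = 574/9 + (1/9)q; the wedge ps − pb = 33 gives 574/9 + (1/9)q − (483 - 0.5q) = 33, so q' = 740.
Then pb = 483 − 0.5·740 = 113 and ps = 574/9 + (1/9)·740 = 146.
Government outlay = subsidy × quantity = 33 × 740 = 24420.

Government cost = $24420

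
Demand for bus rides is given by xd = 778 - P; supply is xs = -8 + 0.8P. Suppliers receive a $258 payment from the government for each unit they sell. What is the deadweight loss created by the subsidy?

Pre-subsidy: 778 - P = -8 + 0.8P gives P* = 1310/3, x* = 1024/3.
With the subsidy, sellers receive Ps = Pb + 258 for each unit, where Pb is the price buyers pay.
Supply in terms of Pb becomes xs = -8 + 0.8(Pb + 258) = 198.4 + 0.8Pb. Setting this equal to demand: 778 - Pb = 198.4 + 0.8Pb, so Pb = 322.
Sellers receive Ps = 322 + 258 = 580; x' = 778 − 1·322 = 456.
The subsidy expands output by 456 − 1024/3 = 344/3 past the efficient level; on those units the gap between marginal cost and willingness to pay runs from 0 up to 258.
DWL = ½ × 258 × 344/3 = 14792.

Deadweight loss = $14792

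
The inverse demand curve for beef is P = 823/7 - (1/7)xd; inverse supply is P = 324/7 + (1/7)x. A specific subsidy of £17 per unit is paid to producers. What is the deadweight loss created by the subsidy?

Deadweight loss = £505.75

Pre-subsidy: 823/7 - (1/7)x = 324/7 + (1/7)x gives x* = 249.5 and P* = 1147/14.
With the subsidy, sellers receive Ps = Pb + 17 for each unit, where Pb is the price buyers pay.
On the curves, Pb = 823/7 - (1/7)x and Ps = 324/7 + (1/7)x; the wedge Ps − Pb = 17 gives 324/7 + (1/7)x − (823/7 - (1/7)x) = 17, so x' = 309.
Then Pb = 823/7 − (1/7)·309 = 514/7 and Ps = 324/7 + (1/7)·309 = 633/7.
The subsidy expands output by 309 − 249.5 = 59.5 past the efficient level; on those units the gap between marginal cost and willingness to pay runs from 0 up to 17.
DWL = ½ × 17 × 59.5 = 505.75.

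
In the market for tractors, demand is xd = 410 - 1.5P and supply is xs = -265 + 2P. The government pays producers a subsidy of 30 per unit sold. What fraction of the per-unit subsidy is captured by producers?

Pre-subsidy: 410 - 1.5P = -265 + 2P gives P* = 1350/7, x* = 845/7.
With the subsidy, sellers receive Ps = Pb + 30 for each unit, where Pb is the price buyers pay.
Supply in terms of Pb becomes xs = -265 + 2(Pb + 30) = -205 + 2Pb. Setting this equal to demand: 410 - 1.5Pb = -205 + 2Pb, so Pb = 1230/7.
Sellers receive Ps = 1230/7 + 30 = 1440/7; x' = 410 − 1.5·(1230/7) = 1025/7.
Buyers' price falls by P* − Pb = 1350/7 − 1230/7 = 120/7; sellers' price rises by Ps − P* = 1440/7 − 1350/7 = 90/7.
So producers capture (90/7)/30 = 3/7 of each unit of subsidy.

Producer share = 3/7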